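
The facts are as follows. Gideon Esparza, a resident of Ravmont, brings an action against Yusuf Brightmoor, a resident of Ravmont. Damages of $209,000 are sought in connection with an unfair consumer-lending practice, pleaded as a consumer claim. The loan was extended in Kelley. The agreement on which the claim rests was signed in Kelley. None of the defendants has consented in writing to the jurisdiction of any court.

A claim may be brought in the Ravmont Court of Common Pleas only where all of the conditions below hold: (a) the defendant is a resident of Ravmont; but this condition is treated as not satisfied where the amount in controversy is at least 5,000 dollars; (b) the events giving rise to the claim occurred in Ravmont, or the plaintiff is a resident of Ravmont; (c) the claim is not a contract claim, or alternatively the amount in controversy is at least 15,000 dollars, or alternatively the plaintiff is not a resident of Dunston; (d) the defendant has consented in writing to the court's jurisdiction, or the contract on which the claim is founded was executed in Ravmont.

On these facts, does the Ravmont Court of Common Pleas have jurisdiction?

No

The Ravmont Court of Common Pleas:
  (a) The defendant resides in Ravmont. However, the amount in controversy is $209,000, which meets the $5,000 floor, which falls within the stated exception and so defeats the condition. Fails.
  (b) The plaintiff resides in Ravmont — that alternative is enough. Satisfied.
  (c) The claim is a consumer claim, not a contract claim, which satisfies one of the alternatives. Condition met.
  (d) No such written consent has been filed; the contract was executed in Kelley, not Ravmont — no alternative holds. Fails.
  → The court lacks jurisdiction.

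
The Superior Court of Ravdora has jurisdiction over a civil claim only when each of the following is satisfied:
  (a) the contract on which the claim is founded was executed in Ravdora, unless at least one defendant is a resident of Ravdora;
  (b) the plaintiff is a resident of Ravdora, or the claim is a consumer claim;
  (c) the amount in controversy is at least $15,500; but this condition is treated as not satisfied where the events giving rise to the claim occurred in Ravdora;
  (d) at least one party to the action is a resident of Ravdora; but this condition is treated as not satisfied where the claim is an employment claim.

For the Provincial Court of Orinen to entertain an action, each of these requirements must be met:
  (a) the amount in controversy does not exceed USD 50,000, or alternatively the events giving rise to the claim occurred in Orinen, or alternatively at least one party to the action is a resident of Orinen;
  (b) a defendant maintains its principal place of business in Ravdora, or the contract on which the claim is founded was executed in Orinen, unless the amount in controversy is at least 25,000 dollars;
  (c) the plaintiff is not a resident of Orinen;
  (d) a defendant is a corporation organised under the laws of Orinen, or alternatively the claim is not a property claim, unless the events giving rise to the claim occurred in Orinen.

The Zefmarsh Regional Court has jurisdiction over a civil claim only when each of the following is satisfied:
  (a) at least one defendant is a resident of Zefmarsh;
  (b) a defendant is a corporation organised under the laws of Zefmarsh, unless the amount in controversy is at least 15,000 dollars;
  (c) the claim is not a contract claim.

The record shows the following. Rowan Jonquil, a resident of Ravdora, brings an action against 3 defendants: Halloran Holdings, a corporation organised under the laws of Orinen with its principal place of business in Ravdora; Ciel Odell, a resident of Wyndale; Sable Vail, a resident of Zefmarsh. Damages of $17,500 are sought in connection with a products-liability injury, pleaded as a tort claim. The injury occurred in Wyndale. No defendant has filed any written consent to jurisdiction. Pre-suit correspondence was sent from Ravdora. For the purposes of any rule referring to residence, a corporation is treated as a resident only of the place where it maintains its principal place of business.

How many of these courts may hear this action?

3

The Superior Court of Ravdora:
  (a) No contract (and hence no place of execution) is alleged. The proviso rescues it, though: Halloran Holdings resides in Ravdora. Satisfied.
  (b) The plaintiff resides in Ravdora, so one alternative holds. Met.
  (c) The amount in controversy is USD 17,500, which meets the $15,500 floor. And the carve-out is inapplicable — the operative events occurred in Wyndale, not Ravdora. Condition met.
  (d) Rowan Jonquil resides in Ravdora. And the carve-out is inapplicable — the claim is a tort claim, not an employment claim. Condition met.
  → Every requirement is satisfied — jurisdiction.
The Provincial Court of Orinen:
  (a) The amount in controversy is USD 17,500, within the USD 50,000 ceiling, so one alternative holds. Satisfied.
  (b) Halloran Holdings has its principal place of business in Ravdora, so this disjunct is met. Met.
  (c) The plaintiff resides in Ravdora, which is not Orinen. Condition met.
  (d) Halloran Holdings is organised under the laws of Orinen, so one alternative holds. Condition met.
  → Every requirement is satisfied — jurisdiction.
The Zefmarsh Regional Court:
  (a) Sable Vail resides in Zefmarsh. Satisfied.
  (b) The corporate defendant(s) are organised in Orinen, not Zefmarsh. But the amount in controversy is $17,500, which meets the 15,000 dollars floor, and the 'unless' clause therefore excuses the requirement. Satisfied.
  (c) The claim is a tort claim, not a contract claim. Condition met.
  → Every requirement is satisfied — jurisdiction.
Courts with jurisdiction: the Superior Court of Ravdora, the Provincial Court of Orinen, the Zefmarsh Regional Court — 3 in total.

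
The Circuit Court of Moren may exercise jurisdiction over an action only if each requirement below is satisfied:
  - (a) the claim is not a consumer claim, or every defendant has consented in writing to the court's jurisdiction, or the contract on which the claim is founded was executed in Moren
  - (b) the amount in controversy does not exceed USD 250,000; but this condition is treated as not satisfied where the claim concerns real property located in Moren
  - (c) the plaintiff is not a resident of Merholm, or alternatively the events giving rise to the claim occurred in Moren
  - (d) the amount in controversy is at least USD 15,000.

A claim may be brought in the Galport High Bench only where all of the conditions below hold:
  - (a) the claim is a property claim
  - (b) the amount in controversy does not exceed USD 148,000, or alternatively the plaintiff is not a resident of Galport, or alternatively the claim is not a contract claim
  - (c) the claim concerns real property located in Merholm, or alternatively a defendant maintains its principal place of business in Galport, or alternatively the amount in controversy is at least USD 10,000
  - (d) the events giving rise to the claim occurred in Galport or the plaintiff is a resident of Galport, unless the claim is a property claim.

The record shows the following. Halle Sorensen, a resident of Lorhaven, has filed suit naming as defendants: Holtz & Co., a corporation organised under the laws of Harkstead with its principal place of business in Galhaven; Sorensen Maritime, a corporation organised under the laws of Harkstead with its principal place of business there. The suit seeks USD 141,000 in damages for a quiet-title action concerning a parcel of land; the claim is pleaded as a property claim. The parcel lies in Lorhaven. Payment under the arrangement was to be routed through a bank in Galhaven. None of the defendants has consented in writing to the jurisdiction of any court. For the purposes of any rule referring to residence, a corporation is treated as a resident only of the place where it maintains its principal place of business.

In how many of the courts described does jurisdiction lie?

The Circuit Court of Moren:
  (a) The claim is a property claim, not a consumer claim, which satisfies one of the alternatives. Met.
  (b) The amount in controversy is $141,000, within the 250,000 dollars ceiling. The carve-out does not apply: the property lies in Lorhaven, not Moren. Satisfied.
  (c) The plaintiff resides in Lorhaven, which is not Merholm, which satisfies one of the alternatives. Met.
  (d) The amount in controversy is 141,000 dollars, which meets the 15,000 dollars floor. Condition met.
  → The court has jurisdiction.
The Galport High Bench:
  (a) The claim is a property claim. Satisfied.
  (b) The amount in controversy is $141,000, within the USD 148,000 ceiling, so one alternative holds. Met.
  (c) The amount in controversy is USD 141,000, which meets the $10,000 floor, so one alternative holds. Met.
  (d) The operative events occurred in Lorhaven, not Galport; the plaintiff resides in Lorhaven, not Galport — none of the alternatives is met. The proviso rescues it, though: the claim is a property claim. Met.
  → Every requirement is satisfied — jurisdiction.
Courts with jurisdiction: the Circuit Court of Moren, the Galport High Bench — 2 in total.

2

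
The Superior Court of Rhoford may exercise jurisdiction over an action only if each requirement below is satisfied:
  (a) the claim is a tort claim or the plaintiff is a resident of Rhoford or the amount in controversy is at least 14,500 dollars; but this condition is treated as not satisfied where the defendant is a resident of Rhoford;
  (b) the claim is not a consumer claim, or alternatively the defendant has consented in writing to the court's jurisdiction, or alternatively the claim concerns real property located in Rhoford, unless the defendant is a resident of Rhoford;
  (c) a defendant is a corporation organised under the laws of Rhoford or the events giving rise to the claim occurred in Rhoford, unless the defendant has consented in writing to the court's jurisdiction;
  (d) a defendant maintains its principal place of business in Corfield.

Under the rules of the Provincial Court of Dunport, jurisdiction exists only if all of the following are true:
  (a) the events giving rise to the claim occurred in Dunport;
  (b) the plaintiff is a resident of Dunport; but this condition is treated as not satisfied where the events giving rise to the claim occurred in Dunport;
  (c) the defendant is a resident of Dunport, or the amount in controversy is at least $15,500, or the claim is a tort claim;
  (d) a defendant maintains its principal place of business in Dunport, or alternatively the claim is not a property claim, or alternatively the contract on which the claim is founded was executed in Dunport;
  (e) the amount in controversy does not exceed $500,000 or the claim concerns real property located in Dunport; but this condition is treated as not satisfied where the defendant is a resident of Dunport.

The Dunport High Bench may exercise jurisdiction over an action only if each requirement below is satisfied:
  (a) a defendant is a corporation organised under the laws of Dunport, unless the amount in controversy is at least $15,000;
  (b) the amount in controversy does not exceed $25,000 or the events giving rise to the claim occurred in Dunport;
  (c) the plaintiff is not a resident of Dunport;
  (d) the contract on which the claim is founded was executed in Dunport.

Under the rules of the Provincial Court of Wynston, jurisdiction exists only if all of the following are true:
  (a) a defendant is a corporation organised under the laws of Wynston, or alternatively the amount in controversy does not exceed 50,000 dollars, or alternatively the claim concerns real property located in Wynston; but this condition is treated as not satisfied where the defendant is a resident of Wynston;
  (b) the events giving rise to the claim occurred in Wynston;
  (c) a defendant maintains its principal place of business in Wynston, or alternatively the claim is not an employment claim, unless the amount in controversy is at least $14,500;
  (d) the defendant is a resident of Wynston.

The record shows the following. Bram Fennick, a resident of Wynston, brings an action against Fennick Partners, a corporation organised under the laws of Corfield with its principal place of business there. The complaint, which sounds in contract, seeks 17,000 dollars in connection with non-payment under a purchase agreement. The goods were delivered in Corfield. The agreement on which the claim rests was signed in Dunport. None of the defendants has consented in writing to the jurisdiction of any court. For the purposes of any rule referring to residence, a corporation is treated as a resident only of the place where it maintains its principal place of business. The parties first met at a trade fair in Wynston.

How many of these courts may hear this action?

1

The Superior Court of Rhoford:
  (a) The amount in controversy is 17,000 dollars, which meets the USD 14,500 floor, so one alternative holds. The exception is not triggered, since the defendant resides in Corfield, not Rhoford. Satisfied.
  (b) The claim is a contract claim, not a consumer claim, so this disjunct is met. Satisfied.
  (c) The corporate defendant(s) are organised in Corfield, not Rhoford; the operative events occurred in Corfield, not Rhoford — every alternative fails. The proviso offers no rescue either, since no such written consent has been filed. Not satisfied.
  (d) Fennick Partners has its principal place of business in Corfield. Satisfied.
  → The court lacks jurisdiction.
The Provincial Court of Dunport:
  (a) The operative events occurred in Corfield, not Dunport. Not satisfied.
  (b) The plaintiff resides in Wynston, not Dunport. Not satisfied.
  (c) The amount in controversy is USD 17,000, which meets the 15,500 dollars floor, which satisfies one of the alternatives. Condition met.
  (d) The claim is a contract claim, not a property claim, which satisfies one of the alternatives. Condition met.
  (e) The amount in controversy is 17,000 dollars, within the USD 500,000 ceiling, so this disjunct is met. The exception is not triggered, since the defendant resides in Corfield, not Dunport. Satisfied.
  → No jurisdiction.
The Dunport High Bench:
  (a) The corporate defendant(s) are organised in Corfield, not Dunport. However, the amount in controversy is 17,000 dollars, which meets the 15,000 dollars floor, so the 'unless' proviso supplies this condition. Met.
  (b) The amount in controversy is 17,000 dollars, within the USD 25,000 ceiling, so this disjunct is met. Satisfied.
  (c) The plaintiff resides in Wynston, which is not Dunport. Condition met.
  (d) The contract was executed in Dunport. Condition met.
  → Jurisdiction lies.
The Provincial Court of Wynston:
  (a) The amount in controversy is 17,000 dollars, within the $50,000 ceiling — that alternative is enough. And the carve-out is inapplicable — the defendant resides in Corfield, not Wynston. Met.
  (b) The operative events occurred in Corfield, not Wynston. Fails.
  (c) The claim is a contract claim, not an employment claim, which satisfies one of the alternatives. Satisfied.
  (d) The defendant resides in Corfield, not Wynston. Not met.
  → Not every requirement is met — no jurisdiction.
Courts with jurisdiction: the Dunport High Bench — 1 in total.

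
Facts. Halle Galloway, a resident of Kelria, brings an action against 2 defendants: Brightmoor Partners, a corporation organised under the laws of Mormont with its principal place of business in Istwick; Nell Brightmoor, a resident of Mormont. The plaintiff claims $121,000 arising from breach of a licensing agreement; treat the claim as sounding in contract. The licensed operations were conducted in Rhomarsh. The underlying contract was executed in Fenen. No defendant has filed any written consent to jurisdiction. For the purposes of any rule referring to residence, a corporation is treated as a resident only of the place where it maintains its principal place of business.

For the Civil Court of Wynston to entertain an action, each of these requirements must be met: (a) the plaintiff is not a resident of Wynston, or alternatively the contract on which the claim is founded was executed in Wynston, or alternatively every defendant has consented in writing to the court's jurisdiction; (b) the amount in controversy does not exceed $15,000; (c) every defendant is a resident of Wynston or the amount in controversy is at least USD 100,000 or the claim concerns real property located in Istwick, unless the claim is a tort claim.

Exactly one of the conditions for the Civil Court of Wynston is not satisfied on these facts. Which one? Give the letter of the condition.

(b)

The Civil Court of Wynston:
  (a) The plaintiff resides in Kelria, which is not Wynston, so this disjunct is met. Satisfied.
  (b) The amount in controversy is 121,000 dollars, above the $15,000 ceiling. Not satisfied.
  (c) The amount in controversy is $121,000, which meets the 100,000 dollars floor, so this disjunct is met. Satisfied.
Only condition (b) fails.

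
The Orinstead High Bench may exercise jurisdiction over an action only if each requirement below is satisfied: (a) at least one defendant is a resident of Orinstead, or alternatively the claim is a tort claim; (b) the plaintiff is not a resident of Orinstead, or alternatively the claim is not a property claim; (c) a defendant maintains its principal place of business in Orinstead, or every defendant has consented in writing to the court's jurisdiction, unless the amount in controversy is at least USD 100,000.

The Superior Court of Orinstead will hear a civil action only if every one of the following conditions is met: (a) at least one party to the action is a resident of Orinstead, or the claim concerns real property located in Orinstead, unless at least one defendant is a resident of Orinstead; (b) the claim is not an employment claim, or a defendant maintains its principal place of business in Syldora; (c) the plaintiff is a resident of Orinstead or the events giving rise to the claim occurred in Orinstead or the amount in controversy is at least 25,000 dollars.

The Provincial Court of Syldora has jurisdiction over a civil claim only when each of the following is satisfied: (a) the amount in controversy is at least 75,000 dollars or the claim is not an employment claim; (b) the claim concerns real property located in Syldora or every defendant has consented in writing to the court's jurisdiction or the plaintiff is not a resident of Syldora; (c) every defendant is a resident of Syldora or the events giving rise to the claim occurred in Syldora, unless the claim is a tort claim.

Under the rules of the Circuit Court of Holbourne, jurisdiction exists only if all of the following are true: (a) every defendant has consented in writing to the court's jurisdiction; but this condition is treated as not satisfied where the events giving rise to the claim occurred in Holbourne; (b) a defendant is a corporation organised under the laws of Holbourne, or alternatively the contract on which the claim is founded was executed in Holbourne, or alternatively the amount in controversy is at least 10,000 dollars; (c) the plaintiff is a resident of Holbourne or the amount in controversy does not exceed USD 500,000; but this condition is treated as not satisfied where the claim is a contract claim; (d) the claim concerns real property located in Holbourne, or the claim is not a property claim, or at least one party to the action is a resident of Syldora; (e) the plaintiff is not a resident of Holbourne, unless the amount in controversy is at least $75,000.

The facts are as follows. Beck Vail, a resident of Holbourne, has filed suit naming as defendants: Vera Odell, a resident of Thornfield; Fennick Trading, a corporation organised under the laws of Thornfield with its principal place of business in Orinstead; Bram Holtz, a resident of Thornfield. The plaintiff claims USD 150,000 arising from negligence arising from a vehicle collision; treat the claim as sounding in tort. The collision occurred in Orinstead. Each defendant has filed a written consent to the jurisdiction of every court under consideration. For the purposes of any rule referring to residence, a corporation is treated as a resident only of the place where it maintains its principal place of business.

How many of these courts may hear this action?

The Orinstead High Bench:
  (a) Fennick Trading resides in Orinstead, which satisfies one of the alternatives. Condition met.
  (b) The plaintiff resides in Holbourne, which is not Orinstead, so one alternative holds. Condition met.
  (c) Fennick Trading has its principal place of business in Orinstead, so one alternative holds. Met.
  → All conditions met; jurisdiction exists.
The Superior Court of Orinstead:
  (a) Fennick Trading resides in Orinstead, so one alternative holds. Condition met.
  (b) The claim is a tort claim, not an employment claim, so this disjunct is met. Condition met.
  (c) The operative events occurred in Orinstead, so this disjunct is met. Satisfied.
  → Jurisdiction lies.
The Provincial Court of Syldora:
  (a) The amount in controversy is USD 150,000, which meets the USD 75,000 floor, so one alternative holds. Met.
  (b) Every defendant has filed written consent, so one alternative holds. Met.
  (c) The defendants reside as follows — Vera Odell in Thornfield, Fennick Trading in Orinstead, Bram Holtz in Thornfield — not all in Syldora; the operative events occurred in Orinstead, not Syldora — no alternative holds. The proviso rescues it, though: the claim is a tort claim. Condition met.
  → All conditions met; jurisdiction exists.
The Circuit Court of Holbourne:
  (a) Every defendant has filed written consent. And the carve-out is inapplicable — the operative events occurred in Orinstead, not Holbourne. Condition met.
  (b) The amount in controversy is USD 150,000, which meets the $10,000 floor — that alternative is enough. Condition met.
  (c) The plaintiff resides in Holbourne — that alternative is enough. The exception is not triggered, since the claim is a tort claim, not a contract claim. Met.
  (d) The claim is a tort claim, not a property claim — that alternative is enough. Satisfied.
  (e) The plaintiff resides in Holbourne. The proviso rescues it, though: the amount in controversy is $150,000, which meets the USD 75,000 floor. Met.
  → Jurisdiction lies.
Courts with jurisdiction: the Orinstead High Bench, the Superior Court of Orinstead, the Provincial Court of Syldora, the Circuit Court of Holbourne — 4 in total.

4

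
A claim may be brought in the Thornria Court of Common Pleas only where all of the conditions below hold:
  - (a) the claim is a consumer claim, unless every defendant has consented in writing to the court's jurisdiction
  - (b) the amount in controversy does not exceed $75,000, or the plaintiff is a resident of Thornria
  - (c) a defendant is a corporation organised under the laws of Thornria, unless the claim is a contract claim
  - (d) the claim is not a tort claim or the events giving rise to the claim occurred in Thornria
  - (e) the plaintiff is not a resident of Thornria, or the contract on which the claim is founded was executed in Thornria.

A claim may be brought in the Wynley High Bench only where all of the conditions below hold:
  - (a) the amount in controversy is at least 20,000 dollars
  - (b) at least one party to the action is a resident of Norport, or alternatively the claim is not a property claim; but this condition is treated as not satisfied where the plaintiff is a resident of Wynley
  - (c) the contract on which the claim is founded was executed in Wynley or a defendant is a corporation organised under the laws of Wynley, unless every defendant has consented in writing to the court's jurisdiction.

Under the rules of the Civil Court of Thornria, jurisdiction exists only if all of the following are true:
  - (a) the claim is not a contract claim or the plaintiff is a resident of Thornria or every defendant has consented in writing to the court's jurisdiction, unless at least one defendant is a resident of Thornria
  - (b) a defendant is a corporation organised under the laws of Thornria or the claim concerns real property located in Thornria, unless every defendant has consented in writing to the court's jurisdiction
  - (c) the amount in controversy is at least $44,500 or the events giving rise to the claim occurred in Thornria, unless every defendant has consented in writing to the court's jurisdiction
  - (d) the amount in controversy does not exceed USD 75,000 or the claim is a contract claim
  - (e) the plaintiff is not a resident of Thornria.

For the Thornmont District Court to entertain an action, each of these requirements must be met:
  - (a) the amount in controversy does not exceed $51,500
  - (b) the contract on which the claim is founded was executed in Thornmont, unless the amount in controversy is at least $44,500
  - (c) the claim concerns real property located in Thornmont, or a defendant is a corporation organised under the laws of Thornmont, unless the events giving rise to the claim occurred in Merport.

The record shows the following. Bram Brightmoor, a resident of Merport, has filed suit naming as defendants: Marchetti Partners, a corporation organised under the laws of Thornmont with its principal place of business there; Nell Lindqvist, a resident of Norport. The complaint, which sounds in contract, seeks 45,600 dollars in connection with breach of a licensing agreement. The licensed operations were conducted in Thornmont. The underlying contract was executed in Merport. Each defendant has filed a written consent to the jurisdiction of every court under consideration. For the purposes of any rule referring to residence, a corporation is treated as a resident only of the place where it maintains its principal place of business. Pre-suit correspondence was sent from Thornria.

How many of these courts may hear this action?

The Thornria Court of Common Pleas:
  (a) The claim is a contract claim, not a consumer claim. But every defendant has filed written consent, and the 'unless' clause therefore excuses the requirement. Satisfied.
  (b) The amount in controversy is USD 45,600, within the USD 75,000 ceiling, which satisfies one of the alternatives. Condition met.
  (c) The corporate defendant(s) are organised in Thornmont, not Thornria. However, the claim is a contract claim, so the 'unless' proviso supplies this condition. Condition met.
  (d) The claim is a contract claim, not a tort claim, which satisfies one of the alternatives. Satisfied.
  (e) The plaintiff resides in Merport, which is not Thornria, so one alternative holds. Satisfied.
  → All conditions met; jurisdiction exists.
The Wynley High Bench:
  (a) The amount in controversy is $45,600, which meets the $20,000 floor. Met.
  (b) Nell Lindqvist resides in Norport, so one alternative holds. And the carve-out is inapplicable — the plaintiff resides in Merport, not Wynley. Satisfied.
  (c) The contract was executed in Merport, not Wynley; the corporate defendant(s) are organised in Thornmont, not Wynley — no alternative holds. But every defendant has filed written consent, and the 'unless' clause therefore excuses the requirement. Met.
  → Jurisdiction lies.
The Civil Court of Thornria:
  (a) Every defendant has filed written consent, so this disjunct is met. Condition met.
  (b) The corporate defendant(s) are organised in Thornmont, not Thornria; the claim does not concern real property — no alternative holds. The proviso rescues it, though: every defendant has filed written consent. Condition met.
  (c) The amount in controversy is $45,600, which meets the 44,500 dollars floor, which satisfies one of the alternatives. Satisfied.
  (d) The amount in controversy is USD 45,600, within the USD 75,000 ceiling, so one alternative holds. Met.
  (e) The plaintiff resides in Merport, which is not Thornria. Condition met.
  → All conditions met; jurisdiction exists.
The Thornmont District Court:
  (a) The amount in controversy is 45,600 dollars, within the USD 51,500 ceiling. Met.
  (b) The contract was executed in Merport, not Thornmont. The proviso rescues it, though: the amount in controversy is 45,600 dollars, which meets the $44,500 floor. Satisfied.
  (c) Marchetti Partners is organised under the laws of Thornmont, which satisfies one of the alternatives. Met.
  → Every requirement is satisfied — jurisdiction.
Courts with jurisdiction: the Thornria Court of Common Pleas, the Wynley High Bench, the Civil Court of Thornria, the Thornmont District Court — 4 in total.

4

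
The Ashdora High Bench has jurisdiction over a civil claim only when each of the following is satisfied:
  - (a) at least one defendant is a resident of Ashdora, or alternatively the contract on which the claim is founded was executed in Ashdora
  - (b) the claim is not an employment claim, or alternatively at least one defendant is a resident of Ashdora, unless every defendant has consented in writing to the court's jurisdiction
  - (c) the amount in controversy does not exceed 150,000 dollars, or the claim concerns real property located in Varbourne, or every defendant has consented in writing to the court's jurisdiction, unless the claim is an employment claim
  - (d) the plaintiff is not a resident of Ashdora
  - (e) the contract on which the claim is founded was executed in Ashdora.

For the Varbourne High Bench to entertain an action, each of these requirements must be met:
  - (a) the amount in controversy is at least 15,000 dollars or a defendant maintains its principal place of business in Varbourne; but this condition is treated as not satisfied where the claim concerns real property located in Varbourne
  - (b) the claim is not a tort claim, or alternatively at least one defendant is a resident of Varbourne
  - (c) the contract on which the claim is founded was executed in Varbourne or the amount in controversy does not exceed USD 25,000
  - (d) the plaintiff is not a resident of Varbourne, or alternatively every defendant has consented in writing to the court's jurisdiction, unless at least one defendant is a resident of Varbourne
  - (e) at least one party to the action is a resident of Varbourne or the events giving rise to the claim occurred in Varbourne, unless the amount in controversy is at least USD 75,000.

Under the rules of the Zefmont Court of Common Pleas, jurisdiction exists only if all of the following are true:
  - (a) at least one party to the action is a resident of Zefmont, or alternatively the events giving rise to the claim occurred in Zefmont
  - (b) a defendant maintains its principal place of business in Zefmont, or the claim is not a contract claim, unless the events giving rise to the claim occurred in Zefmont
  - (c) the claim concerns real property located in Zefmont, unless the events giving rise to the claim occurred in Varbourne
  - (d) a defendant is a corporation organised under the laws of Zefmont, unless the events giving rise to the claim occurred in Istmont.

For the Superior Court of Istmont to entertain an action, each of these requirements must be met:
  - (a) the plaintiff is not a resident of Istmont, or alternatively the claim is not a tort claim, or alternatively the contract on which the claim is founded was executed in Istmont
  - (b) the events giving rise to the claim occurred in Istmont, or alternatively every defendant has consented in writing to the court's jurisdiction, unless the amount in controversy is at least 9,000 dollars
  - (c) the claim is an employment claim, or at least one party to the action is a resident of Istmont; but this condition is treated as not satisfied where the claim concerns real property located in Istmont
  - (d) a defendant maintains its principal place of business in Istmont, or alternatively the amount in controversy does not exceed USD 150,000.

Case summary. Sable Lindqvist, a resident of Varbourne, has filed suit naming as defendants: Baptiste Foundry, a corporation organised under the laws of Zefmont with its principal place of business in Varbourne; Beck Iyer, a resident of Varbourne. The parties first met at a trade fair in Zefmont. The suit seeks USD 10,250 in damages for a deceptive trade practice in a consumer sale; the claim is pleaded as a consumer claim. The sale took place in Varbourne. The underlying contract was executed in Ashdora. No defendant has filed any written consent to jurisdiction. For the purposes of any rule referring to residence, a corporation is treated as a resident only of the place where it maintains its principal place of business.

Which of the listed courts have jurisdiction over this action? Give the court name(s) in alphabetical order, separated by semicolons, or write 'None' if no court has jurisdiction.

the Ashdora High Bench; the Varbourne High Bench

The Ashdora High Bench:
  (a) The contract was executed in Ashdora, so this disjunct is met. Satisfied.
  (b) The claim is a consumer claim, not an employment claim, which satisfies one of the alternatives. Met.
  (c) The amount in controversy is $10,250, within the 150,000 dollars ceiling — that alternative is enough. Met.
  (d) The plaintiff resides in Varbourne, which is not Ashdora. Met.
  (e) The contract was executed in Ashdora. Satisfied.
  → All conditions met; jurisdiction exists.
The Varbourne High Bench:
  (a) Baptiste Foundry has its principal place of business in Varbourne, so this disjunct is met. The carve-out does not apply: the claim does not concern real property. Satisfied.
  (b) The claim is a consumer claim, not a tort claim, which satisfies one of the alternatives. Met.
  (c) The amount in controversy is 10,250 dollars, within the USD 25,000 ceiling, so this disjunct is met. Satisfied.
  (d) The plaintiff resides in Varbourne; no such written consent has been filed — none of the alternatives is met. However, Baptiste Foundry resides in Varbourne, so the 'unless' proviso supplies this condition. Satisfied.
  (e) Sable Lindqvist resides in Varbourne — that alternative is enough. Met.
  → Every requirement is satisfied — jurisdiction.
The Zefmont Court of Common Pleas:
  (a) No party resides in Zefmont; the operative events occurred in Varbourne, not Zefmont — every alternative fails. Not satisfied.
  (b) The claim is a consumer claim, not a contract claim — that alternative is enough. Satisfied.
  (c) The claim does not concern real property. However, the operative events occurred in Varbourne, so the 'unless' proviso supplies this condition. Met.
  (d) Baptiste Foundry is organised under the laws of Zefmont. Satisfied.
  → No jurisdiction.
The Superior Court of Istmont:
  (a) The plaintiff resides in Varbourne, which is not Istmont, so this disjunct is met. Met.
  (b) The operative events occurred in Varbourne, not Istmont; no such written consent has been filed — every alternative fails. The proviso rescues it, though: the amount in controversy is USD 10,250, which meets the 9,000 dollars floor. Condition met.
  (c) The claim is a consumer claim, not an employment claim; no party resides in Istmont — none of the alternatives is met. Not met.
  (d) The amount in controversy is USD 10,250, within the 150,000 dollars ceiling, so one alternative holds. Condition met.
  → At least one condition fails; no jurisdiction.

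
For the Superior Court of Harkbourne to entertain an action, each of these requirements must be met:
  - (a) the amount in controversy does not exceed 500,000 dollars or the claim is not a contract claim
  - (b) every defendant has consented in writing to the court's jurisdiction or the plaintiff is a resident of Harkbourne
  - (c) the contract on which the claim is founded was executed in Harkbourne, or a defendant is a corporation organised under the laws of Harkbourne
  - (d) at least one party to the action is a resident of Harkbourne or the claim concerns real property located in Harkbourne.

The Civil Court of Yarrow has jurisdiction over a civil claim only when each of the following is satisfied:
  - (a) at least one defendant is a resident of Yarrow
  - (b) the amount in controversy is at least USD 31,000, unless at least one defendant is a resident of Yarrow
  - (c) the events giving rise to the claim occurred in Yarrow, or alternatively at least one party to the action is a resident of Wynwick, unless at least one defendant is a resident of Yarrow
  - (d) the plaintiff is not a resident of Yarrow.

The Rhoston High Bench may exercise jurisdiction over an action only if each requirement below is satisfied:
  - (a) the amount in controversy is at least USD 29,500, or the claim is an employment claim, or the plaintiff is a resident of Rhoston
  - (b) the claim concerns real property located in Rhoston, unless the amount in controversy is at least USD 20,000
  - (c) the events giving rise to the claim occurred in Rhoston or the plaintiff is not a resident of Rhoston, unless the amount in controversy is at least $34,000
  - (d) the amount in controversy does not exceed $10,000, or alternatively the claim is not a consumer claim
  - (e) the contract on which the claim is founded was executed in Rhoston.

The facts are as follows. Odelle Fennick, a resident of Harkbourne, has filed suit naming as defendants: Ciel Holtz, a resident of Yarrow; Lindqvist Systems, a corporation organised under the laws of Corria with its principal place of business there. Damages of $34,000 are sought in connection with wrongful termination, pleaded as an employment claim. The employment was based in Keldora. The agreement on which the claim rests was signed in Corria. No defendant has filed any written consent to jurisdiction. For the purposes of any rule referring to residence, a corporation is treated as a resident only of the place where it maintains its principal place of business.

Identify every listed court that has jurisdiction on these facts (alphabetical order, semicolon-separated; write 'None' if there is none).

The Superior Court of Harkbourne:
  (a) The amount in controversy is $34,000, within the USD 500,000 ceiling, so one alternative holds. Met.
  (b) The plaintiff resides in Harkbourne — that alternative is enough. Met.
  (c) The contract was executed in Corria, not Harkbourne; the corporate defendant(s) are organised in Corria, not Harkbourne — none of the alternatives is met. Not satisfied.
  (d) Odelle Fennick resides in Harkbourne, which satisfies one of the alternatives. Met.
  → No jurisdiction.
The Civil Court of Yarrow:
  (a) Ciel Holtz resides in Yarrow. Satisfied.
  (b) The amount in controversy is 34,000 dollars, which meets the $31,000 floor. Satisfied.
  (c) The operative events occurred in Keldora, not Yarrow; no party resides in Wynwick — every alternative fails. However, Ciel Holtz resides in Yarrow, so the 'unless' proviso supplies this condition. Condition met.
  (d) The plaintiff resides in Harkbourne, which is not Yarrow. Condition met.
  → The court has jurisdiction.
The Rhoston High Bench:
  (a) The amount in controversy is $34,000, which meets the USD 29,500 floor, so one alternative holds. Condition met.
  (b) The claim does not concern real property. But the amount in controversy is 34,000 dollars, which meets the $20,000 floor, and the 'unless' clause therefore excuses the requirement. Condition met.
  (c) The plaintiff resides in Harkbourne, which is not Rhoston, so this disjunct is met. Satisfied.
  (d) The claim is an employment claim, not a consumer claim, so this disjunct is met. Condition met.
  (e) The contract was executed in Corria, not Rhoston. Fails.
  → No jurisdiction.

the Civil Court of Yarrow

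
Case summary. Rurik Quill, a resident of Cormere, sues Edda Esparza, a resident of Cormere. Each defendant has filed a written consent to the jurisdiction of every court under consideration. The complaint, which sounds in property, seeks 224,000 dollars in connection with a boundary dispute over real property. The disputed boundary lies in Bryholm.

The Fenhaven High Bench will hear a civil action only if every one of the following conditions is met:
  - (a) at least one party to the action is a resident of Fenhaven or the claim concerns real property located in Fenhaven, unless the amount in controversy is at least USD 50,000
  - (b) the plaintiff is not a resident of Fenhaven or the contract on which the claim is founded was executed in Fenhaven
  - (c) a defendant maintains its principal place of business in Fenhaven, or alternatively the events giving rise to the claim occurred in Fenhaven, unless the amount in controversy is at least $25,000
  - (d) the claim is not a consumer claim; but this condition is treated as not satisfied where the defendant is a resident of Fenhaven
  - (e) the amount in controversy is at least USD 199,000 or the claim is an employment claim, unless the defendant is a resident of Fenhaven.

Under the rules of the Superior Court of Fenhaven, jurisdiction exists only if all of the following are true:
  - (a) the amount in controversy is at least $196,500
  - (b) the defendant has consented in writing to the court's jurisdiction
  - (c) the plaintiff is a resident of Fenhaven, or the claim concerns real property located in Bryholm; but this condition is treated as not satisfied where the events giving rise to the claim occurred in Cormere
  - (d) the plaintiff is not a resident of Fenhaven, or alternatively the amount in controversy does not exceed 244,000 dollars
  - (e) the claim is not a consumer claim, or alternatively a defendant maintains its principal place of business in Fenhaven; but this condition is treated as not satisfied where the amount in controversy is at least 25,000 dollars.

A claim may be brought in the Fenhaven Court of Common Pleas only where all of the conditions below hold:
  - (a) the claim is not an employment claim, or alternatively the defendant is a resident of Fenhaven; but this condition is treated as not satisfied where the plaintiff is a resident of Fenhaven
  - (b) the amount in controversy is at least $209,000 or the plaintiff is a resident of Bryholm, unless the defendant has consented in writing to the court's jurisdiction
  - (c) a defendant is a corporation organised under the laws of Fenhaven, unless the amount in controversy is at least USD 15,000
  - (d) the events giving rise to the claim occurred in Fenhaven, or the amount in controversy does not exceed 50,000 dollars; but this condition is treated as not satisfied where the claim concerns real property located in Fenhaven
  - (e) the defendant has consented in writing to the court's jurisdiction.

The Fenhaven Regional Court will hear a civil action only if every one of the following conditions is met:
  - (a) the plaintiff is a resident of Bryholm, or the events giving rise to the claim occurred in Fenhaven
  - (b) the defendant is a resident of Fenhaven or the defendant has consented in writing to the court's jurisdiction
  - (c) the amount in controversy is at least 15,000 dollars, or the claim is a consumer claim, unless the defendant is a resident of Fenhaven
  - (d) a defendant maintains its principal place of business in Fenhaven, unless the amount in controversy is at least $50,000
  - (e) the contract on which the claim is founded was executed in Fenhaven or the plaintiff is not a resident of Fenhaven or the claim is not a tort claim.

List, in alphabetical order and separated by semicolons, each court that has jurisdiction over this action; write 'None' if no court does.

The Fenhaven High Bench:
  (a) No party resides in Fenhaven; the property lies in Bryholm, not Fenhaven — no alternative holds. However, the amount in controversy is $224,000, which meets the 50,000 dollars floor, so the 'unless' proviso supplies this condition. Met.
  (b) The plaintiff resides in Cormere, which is not Fenhaven, so one alternative holds. Condition met.
  (c) No defendant is a corporation; the operative events occurred in Bryholm, not Fenhaven — none of the alternatives is met. However, the amount in controversy is $224,000, which meets the $25,000 floor, so the 'unless' proviso supplies this condition. Condition met.
  (d) The claim is a property claim, not a consumer claim. The carve-out does not apply: the defendant resides in Cormere, not Fenhaven. Condition met.
  (e) The amount in controversy is USD 224,000, which meets the USD 199,000 floor, which satisfies one of the alternatives. Met.
  → All conditions met; jurisdiction exists.
The Superior Court of Fenhaven:
  (a) The amount in controversy is $224,000, which meets the 196,500 dollars floor. Condition met.
  (b) Every defendant has filed written consent. Condition met.
  (c) The property lies in Bryholm, which satisfies one of the alternatives. The carve-out does not apply: the operative events occurred in Bryholm, not Cormere. Met.
  (d) The plaintiff resides in Cormere, which is not Fenhaven, so this disjunct is met. Condition met.
  (e) The claim is a property claim, not a consumer claim, which satisfies one of the alternatives. But the amount in controversy is $224,000, which meets the 25,000 dollars floor, triggering the carve-out and defeating this condition. Condition not met.
  → At least one condition fails; no jurisdiction.
The Fenhaven Court of Common Pleas:
  (a) The claim is a property claim, not an employment claim, so one alternative holds. The exception is not triggered, since the plaintiff resides in Cormere, not Fenhaven. Satisfied.
  (b) The amount in controversy is USD 224,000, which meets the 209,000 dollars floor, so this disjunct is met. Satisfied.
  (c) No defendant is a corporation. The proviso rescues it, though: the amount in controversy is $224,000, which meets the 15,000 dollars floor. Met.
  (d) The operative events occurred in Bryholm, not Fenhaven; the amount in controversy is $224,000, above the USD 50,000 ceiling — no alternative holds. Not satisfied.
  (e) Every defendant has filed written consent. Satisfied.
  → At least one condition fails; no jurisdiction.
The Fenhaven Regional Court:
  (a) The plaintiff resides in Cormere, not Bryholm; the operative events occurred in Bryholm, not Fenhaven — no alternative holds. Condition not met.
  (b) Every defendant has filed written consent — that alternative is enough. Satisfied.
  (c) The amount in controversy is USD 224,000, which meets the USD 15,000 floor, so this disjunct is met. Condition met.
  (d) No defendant is a corporation. But the amount in controversy is $224,000, which meets the USD 50,000 floor, and the 'unless' clause therefore excuses the requirement. Met.
  (e) The plaintiff resides in Cormere, which is not Fenhaven — that alternative is enough. Met.
  → No jurisdiction.

the Fenhaven High Bench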